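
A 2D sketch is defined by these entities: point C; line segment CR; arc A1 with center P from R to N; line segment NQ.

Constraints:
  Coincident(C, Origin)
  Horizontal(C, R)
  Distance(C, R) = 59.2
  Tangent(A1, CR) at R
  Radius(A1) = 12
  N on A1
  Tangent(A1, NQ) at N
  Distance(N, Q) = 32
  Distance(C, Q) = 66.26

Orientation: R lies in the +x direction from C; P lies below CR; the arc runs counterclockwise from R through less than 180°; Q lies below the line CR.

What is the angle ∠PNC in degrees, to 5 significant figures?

161.82°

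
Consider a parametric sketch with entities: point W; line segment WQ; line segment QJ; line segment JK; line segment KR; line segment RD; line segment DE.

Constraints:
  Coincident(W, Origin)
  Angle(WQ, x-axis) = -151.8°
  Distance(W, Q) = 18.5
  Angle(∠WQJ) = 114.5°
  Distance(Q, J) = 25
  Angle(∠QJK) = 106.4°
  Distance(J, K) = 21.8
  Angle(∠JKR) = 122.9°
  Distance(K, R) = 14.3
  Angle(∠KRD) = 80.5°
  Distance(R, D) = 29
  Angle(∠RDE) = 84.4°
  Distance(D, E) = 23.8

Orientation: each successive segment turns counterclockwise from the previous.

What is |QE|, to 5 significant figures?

23.281

∠KRD = 80.5° gives RD at 143.90° from the x-axis; with |RD| = 29.0, D = (-6.6389, -11.391). ∠RDE = 84.4° gives DE at -120.50° from the x-axis; with |DE| = 23.8, E = (-18.718, -31.898). Then |QE| = |E − Q| = 23.281.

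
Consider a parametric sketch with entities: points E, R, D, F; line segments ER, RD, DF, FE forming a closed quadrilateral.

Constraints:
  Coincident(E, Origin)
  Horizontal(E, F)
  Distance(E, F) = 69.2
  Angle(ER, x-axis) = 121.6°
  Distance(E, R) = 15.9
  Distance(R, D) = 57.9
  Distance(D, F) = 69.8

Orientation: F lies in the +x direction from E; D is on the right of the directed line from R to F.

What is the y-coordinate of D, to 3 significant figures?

-40.5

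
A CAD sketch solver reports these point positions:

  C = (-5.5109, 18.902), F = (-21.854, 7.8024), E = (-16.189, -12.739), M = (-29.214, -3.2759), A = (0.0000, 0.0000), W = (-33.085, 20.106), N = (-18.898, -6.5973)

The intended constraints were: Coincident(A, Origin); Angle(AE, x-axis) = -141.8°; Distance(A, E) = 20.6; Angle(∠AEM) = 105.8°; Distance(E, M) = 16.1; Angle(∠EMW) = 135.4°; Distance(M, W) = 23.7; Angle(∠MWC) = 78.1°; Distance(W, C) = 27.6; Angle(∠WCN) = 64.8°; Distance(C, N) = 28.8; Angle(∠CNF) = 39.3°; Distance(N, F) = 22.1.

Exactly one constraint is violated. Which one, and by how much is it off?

Distance(N, F) = 22.1 — off by 7.40.

A = (0.00, 0.00) ✓; AE at -141.8° ✓; |AE| = 20.60 ✓; ∠AEM = 105.8° ✓; |EM| = 16.10 ✓; ∠EMW = 135.4° ✓; |MW| = 23.70 ✓; ∠MWC = 78.10° ✓; |WC| = 27.60 ✓; ∠WCN = 64.80° ✓; |CN| = 28.80 ✓; ∠CNF = 39.30° ✓; |NF| = 14.70 ✗.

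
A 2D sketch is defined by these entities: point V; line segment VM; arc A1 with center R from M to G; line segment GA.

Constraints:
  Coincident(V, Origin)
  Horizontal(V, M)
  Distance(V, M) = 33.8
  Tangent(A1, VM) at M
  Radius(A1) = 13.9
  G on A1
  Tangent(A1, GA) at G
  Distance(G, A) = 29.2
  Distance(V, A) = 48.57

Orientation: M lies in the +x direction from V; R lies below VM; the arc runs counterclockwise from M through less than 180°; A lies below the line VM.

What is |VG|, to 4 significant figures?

24.65

Checks: ∠(RM, MV) = 90.00° ✓; |RM| = 13.90 ✓; |RG| = 13.90 ✓; ∠(RG, GA) = 90.00° ✓; |GA| = 29.20 ✓; |VA| = 48.57 ✓.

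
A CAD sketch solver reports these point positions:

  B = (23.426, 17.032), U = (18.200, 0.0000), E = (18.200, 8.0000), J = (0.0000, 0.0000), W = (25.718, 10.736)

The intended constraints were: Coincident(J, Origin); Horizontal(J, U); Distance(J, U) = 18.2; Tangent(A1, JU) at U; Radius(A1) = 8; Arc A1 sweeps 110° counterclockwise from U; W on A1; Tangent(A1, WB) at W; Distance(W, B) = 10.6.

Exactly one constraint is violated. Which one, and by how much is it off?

Distance(W, B) = 10.6 — off by 3.90.

J = (0.00, 0.00) ✓; J.y = 0.00, U.y = 0.00 ✓; |JU| = 18.20 ✓; ∠(EU, UJ) = 90.00° ✓; |EU| = 8.000 ✓; bearing(E→W) − bearing(E→U) = 110.0° ✓; |EW| = 8.000 ✓; ∠(EW, WB) = 89.99° ✓; |WB| = 6.700 ✗.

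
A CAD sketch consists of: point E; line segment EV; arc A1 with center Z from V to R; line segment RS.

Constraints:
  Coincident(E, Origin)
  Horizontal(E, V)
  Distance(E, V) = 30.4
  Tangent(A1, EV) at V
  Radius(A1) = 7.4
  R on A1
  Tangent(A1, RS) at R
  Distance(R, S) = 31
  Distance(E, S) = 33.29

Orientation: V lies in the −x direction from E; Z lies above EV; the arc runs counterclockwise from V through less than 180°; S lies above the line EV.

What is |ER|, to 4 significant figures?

24.13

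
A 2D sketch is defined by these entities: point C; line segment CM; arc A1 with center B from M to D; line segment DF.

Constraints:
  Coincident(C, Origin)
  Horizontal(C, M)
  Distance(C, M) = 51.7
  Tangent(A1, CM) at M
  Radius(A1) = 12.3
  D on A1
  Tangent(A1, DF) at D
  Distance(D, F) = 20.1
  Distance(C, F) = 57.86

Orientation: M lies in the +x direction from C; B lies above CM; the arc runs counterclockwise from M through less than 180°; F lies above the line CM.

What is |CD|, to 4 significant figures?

63.89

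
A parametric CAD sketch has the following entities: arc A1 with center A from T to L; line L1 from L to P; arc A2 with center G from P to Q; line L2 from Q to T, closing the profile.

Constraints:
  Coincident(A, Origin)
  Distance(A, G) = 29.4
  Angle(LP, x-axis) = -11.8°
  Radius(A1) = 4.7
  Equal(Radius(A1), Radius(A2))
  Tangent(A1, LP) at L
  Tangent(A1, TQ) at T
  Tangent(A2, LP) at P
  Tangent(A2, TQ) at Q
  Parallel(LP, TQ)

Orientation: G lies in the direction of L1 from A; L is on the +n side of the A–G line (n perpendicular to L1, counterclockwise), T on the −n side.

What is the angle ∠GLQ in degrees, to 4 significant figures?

8.648°

The slot axis is L1's direction at -11.8°, so u = (cos -11.8°, sin -11.8°) = (0.9789, -0.2045) and n = (−sin -11.8°, cos -11.8°) = (0.2045, 0.9789). A is at the origin and G lies 29.4 along u from A, so G = 29.4·u = (28.78, -6.012). Tangency of A1 to both parallel lines with radius 4.7 puts L and T at A ± 4.7·n: L = (0.9611, 4.601), T = (-0.9611, -4.601). Equal radii place P and Q the same way about G: P = G + 4.7·n = (29.74, -1.412), Q = G − 4.7·n = (27.82, -10.61). Then cos ∠GLQ = LG·LQ / (|LG||LQ|), giving 8.648°.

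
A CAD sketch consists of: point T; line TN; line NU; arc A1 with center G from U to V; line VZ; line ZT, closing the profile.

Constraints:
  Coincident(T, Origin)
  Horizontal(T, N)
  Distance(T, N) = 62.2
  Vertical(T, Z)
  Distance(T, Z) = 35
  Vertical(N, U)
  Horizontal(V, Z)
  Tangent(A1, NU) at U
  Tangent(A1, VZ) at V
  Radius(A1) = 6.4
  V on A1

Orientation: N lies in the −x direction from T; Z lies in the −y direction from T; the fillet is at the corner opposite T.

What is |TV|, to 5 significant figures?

65.868

The virtual corner opposite T is at (-62.200, -35.000). The tangent condition forces GU to be normal to NU and A1 meets VZ tangentially, so GV is at right angles to VZ, with radius 6.4, so the center G sits 6.4 in from both sides at G = (-55.800, -28.600). That places the tangent points at U = (-62.200, -28.600) on NU and V = (-55.800, -35.000) on VZ. Then |TV| = |V − T| = 65.868.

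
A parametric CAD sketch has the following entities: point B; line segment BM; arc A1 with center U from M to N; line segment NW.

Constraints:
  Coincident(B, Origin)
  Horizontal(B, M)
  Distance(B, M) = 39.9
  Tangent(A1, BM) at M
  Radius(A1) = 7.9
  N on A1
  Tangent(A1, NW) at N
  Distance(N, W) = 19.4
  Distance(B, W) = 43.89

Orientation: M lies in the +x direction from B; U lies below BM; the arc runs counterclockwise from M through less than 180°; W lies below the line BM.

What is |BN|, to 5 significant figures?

33.178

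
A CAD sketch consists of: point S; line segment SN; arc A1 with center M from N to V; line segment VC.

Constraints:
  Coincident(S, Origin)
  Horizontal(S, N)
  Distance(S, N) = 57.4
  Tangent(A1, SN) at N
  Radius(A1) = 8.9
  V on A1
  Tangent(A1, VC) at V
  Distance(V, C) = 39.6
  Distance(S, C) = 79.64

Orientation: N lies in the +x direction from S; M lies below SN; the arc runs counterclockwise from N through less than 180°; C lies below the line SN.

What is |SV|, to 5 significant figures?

50.481

Checks: S = (0.00, 0.00) ✓; |MV| = 8.900 ✓; ∠(MV, VC) = 90.00° ✓; |VC| = 39.60 ✓; |SC| = 79.64 ✓.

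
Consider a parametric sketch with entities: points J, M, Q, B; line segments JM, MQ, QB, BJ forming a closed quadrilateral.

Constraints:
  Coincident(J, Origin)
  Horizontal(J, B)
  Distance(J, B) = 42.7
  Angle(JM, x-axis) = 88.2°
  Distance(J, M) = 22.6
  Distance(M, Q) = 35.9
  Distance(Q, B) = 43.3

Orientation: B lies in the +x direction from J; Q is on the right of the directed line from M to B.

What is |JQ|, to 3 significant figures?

13.4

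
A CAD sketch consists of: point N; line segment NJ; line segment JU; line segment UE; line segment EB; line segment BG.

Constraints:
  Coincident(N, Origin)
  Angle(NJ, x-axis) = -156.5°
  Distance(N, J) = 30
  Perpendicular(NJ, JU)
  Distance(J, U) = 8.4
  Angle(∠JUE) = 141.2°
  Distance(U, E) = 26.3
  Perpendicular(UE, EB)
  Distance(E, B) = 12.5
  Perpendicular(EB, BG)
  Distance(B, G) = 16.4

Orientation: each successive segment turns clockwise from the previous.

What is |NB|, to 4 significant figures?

21.40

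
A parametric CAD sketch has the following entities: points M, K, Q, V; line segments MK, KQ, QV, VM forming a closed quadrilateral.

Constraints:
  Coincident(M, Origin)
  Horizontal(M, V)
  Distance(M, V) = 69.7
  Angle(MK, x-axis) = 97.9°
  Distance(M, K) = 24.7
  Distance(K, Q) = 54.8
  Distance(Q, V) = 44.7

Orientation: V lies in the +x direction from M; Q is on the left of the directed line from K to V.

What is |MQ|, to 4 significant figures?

63.27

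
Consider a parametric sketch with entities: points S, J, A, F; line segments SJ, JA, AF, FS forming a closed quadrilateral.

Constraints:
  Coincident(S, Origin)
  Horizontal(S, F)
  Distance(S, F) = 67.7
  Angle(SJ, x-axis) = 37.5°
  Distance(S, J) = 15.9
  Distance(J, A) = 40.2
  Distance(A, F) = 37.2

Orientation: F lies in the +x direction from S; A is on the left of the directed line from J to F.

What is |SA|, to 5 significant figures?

56.041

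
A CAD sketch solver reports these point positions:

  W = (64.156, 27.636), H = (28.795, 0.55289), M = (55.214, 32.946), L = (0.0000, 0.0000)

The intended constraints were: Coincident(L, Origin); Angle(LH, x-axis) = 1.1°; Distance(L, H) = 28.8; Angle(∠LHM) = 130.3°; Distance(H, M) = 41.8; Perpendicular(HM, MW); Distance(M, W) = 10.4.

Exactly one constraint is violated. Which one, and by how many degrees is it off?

Perpendicular(HM, MW) — off by 8.50°.

L = (0.00, 0.00) ✓; LH at 1.100° ✓; |LH| = 28.80 ✓; ∠LHM = 130.3° ✓; |HM| = 41.80 ✓; ∠(HM, MW) = 81.50° ✗; |MW| = 10.40 ✓.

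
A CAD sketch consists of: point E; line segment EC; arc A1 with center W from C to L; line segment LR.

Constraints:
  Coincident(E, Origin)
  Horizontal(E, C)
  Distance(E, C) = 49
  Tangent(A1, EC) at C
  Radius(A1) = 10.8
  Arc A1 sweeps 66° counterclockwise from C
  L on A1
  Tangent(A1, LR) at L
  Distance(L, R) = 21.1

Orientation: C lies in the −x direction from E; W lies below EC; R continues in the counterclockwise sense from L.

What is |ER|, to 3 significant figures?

72.2

E is at the origin; EC is horizontal with |EC| = 49.0 and C on the −x side, so C = (-49.0, 0.00). Since A1 is tangent to EC there, WC ⟂ EC, so W = C + (0, -10.8) = (-49.0, -10.8). On A1, C sits at bearing 90° from W; a 66° counterclockwise sweep puts L at bearing 156°, so L = W + 10.8·(cos 156°, sin 156°) = (-58.9, -6.41). The tangent condition forces WL to be normal to LR, so LR runs along (−sin 156°, cos 156°); with |LR| = 21.1, R = (-67.4, -25.7). Then |ER| = |R − E| = 72.2.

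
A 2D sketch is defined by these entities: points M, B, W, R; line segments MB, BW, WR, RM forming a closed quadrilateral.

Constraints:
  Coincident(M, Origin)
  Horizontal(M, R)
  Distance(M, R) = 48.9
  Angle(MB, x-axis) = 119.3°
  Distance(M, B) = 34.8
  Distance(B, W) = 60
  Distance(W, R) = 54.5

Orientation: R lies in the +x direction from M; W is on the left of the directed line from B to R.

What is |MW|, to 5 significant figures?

65.790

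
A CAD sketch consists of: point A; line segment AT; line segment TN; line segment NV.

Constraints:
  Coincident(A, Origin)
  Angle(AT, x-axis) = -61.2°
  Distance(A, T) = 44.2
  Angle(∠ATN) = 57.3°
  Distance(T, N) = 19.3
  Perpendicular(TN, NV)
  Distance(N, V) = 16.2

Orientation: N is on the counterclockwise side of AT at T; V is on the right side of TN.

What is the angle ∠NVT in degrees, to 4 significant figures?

49.99°

∠ATN = 57.3°, so TN runs at -61.2° + (180° − 57.3°) = 61.50° from the x-axis; with |TN| = 19.3, N = T + 19.3·(cos 61.50°, sin 61.50°) = (30.50, -21.77). The perpendicularity gives NV at right angles to TN; with |NV| = 16.2 on the right of TN, V = N + 16.2·(0.8788, -0.4772) = (44.74, -29.50). Then cos ∠NVT = VN·VT / (|VN||VT|), giving 49.99°.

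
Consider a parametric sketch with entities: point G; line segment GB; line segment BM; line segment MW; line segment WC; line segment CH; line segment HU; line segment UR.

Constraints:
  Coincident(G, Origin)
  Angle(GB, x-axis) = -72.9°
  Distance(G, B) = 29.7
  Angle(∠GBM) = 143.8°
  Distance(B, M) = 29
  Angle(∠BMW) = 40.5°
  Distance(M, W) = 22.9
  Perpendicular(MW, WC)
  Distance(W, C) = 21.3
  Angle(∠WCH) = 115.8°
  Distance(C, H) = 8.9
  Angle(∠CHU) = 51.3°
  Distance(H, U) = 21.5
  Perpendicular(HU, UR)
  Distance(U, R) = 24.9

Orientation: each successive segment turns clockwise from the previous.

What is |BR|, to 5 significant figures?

23.706

∠CHU = 51.3° gives HU at -171.50° from the x-axis; with |HU| = 21.5, U = (-4.0142, -35.922). The perpendicularity gives UR at right angles to HU, so UR runs at 98.500°; with |UR| = 24.9, R = (-7.6946, -11.296). Then |BR| = |R − B| = 23.706.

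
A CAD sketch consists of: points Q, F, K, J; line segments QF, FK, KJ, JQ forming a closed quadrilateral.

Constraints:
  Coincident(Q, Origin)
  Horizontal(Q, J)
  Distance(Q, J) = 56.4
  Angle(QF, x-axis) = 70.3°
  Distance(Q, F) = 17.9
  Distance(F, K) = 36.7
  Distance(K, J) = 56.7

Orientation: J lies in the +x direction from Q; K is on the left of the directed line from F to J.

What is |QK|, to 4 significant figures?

54.29

Q is at the origin; QJ is horizontal with |QJ| = 56.4 and J in +x, so J = (56.4, 0). QF runs at 70.3° with |QF| = 17.9, so F = (6.034, 16.85). K is determined by |FK| = 36.7 and |KJ| = 56.7 together: it lies at the intersection of circle(F, 36.7) and circle(J, 56.7). With |FJ| = 53.11, the foot of the radical line on FJ is 8.969 from F and the perpendicular offset is √(36.7² − 8.969²) = 35.59. Taking the left-of-FJ solution: K = (25.83, 47.75).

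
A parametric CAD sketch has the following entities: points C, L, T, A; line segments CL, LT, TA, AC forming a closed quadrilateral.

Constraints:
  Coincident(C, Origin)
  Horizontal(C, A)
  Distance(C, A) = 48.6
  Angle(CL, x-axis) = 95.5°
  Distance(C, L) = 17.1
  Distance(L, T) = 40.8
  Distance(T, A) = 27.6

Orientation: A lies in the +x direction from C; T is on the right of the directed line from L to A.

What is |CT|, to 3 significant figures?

28.5

C is at the origin; CA is horizontal with |CA| = 48.6 and A in +x, so A = (48.6, 0). CL runs at 95.5° with |CL| = 17.1, so L = (-1.64, 17.0). T is determined by |LT| = 40.8 and |TA| = 27.6 together: it lies at the intersection of circle(L, 40.8) and circle(A, 27.6). With |LA| = 53.0, the foot of the radical line on LA is 35.0 from L and the perpendicular offset is √(40.8² − 35.0²) = 20.9. Taking the right-of-LA solution: T = (24.8, -14.0).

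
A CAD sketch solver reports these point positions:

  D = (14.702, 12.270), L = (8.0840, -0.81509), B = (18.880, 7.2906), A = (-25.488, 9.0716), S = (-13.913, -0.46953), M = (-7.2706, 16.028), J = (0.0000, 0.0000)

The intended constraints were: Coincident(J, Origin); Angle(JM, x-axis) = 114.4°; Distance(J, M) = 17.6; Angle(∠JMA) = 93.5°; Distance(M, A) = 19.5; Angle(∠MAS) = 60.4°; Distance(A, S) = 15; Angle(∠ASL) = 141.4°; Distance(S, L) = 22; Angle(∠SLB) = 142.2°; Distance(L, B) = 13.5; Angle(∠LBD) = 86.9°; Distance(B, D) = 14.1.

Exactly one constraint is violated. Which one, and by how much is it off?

Distance(B, D) = 14.1 — off by 7.60.

J = (0.00, 0.00) ✓; JM at 114.4° ✓; |JM| = 17.60 ✓; ∠JMA = 93.50° ✓; |MA| = 19.50 ✓; ∠MAS = 60.40° ✓; |AS| = 15.00 ✓; ∠ASL = 141.4° ✓; |SL| = 22.00 ✓; ∠SLB = 142.2° ✓; |LB| = 13.50 ✓; ∠LBD = 86.90° ✓; |BD| = 6.500 ✗.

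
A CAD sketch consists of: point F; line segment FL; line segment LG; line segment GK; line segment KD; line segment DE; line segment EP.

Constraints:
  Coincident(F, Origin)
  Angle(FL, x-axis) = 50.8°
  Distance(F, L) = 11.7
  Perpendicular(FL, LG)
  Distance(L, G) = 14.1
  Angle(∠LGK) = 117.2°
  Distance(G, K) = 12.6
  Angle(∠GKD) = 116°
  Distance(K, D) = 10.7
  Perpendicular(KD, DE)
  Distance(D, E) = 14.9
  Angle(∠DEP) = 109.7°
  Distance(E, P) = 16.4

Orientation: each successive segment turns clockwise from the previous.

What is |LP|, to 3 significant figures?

7.97

KD is perpendicular to DE, so DE runs at 104°; with |DE| = 14.9, E = (1.71, -0.301). ∠DEP = 109.7° gives EP at 33.7° from the x-axis; with |EP| = 16.4, P = (15.4, 8.80). Then |LP| = |P − L| = 7.97.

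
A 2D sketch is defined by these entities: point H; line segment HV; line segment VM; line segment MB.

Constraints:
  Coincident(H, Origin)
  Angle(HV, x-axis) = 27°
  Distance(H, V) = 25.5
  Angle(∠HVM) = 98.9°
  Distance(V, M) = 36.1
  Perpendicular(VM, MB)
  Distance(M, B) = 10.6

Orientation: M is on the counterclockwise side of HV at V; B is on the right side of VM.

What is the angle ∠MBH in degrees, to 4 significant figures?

48.21°

H is at the origin; HV runs at 27.0° with length 25.5, so V = 25.5·(cos 27.0°, sin 27.0°) = (22.72, 11.58). ∠HVM = 98.9°, so VM runs at 27.0° + (180° − 98.9°) = 108.1° from the x-axis; with |VM| = 36.1, M = V + 36.1·(cos 108.1°, sin 108.1°) = (11.51, 45.89). VM is perpendicular to MB; with |MB| = 10.6 on the right of VM, B = M + 10.6·(0.9505, 0.3107) = (21.58, 49.18). Then cos ∠MBH = BM·BH / (|BM||BH|), giving 48.21°.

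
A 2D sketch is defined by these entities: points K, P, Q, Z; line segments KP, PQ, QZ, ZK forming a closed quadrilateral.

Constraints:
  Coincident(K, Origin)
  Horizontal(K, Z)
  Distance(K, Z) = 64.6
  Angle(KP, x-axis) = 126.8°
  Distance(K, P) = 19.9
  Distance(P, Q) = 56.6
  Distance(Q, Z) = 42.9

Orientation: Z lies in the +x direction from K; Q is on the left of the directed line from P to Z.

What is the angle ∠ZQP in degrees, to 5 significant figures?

102.67°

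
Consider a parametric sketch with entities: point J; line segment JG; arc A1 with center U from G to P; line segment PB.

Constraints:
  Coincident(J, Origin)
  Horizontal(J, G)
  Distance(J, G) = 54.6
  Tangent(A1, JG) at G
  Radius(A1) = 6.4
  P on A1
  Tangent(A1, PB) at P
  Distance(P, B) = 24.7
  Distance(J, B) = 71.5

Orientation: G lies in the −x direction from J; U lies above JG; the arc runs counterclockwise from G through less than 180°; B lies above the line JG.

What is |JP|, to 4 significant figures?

50.68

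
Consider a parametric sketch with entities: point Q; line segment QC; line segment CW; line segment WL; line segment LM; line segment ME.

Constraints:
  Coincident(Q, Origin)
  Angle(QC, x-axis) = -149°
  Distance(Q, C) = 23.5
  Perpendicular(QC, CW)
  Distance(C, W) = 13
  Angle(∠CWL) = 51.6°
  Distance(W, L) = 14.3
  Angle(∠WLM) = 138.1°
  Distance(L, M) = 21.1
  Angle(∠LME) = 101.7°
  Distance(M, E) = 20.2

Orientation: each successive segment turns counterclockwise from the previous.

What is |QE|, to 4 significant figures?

36.57

Q is at the origin; QC runs at -149.0° with length 23.5, so C = (-20.14, -12.10). The perpendicularity gives CW at right angles to QC, so CW runs at -59.00°; with |CW| = 13.0, W = (-13.45, -23.25). ∠CWL = 51.6° gives WL at 69.40° from the x-axis; with |WL| = 14.3, L = (-8.417, -9.861). ∠WLM = 138.1° gives LM at 111.3° from the x-axis; with |LM| = 21.1, M = (-16.08, 9.798). ∠LME = 101.7° gives ME at -170.4° from the x-axis; with |ME| = 20.2, E = (-36.00, 6.429). Then |QE| = |E − Q| = 36.57.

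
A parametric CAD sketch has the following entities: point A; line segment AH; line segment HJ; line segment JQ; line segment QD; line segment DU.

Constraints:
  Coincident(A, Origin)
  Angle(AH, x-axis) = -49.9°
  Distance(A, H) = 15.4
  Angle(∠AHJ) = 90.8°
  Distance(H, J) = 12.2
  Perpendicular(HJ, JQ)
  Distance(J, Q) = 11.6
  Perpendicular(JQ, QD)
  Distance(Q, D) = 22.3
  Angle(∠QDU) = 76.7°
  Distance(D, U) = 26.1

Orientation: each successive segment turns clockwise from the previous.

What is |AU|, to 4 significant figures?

29.46

A is at the origin; AH runs at -49.9° with length 15.4, so H = (9.920, -11.78). ∠AHJ = 90.8° gives HJ at -139.1° from the x-axis; with |HJ| = 12.2, J = (0.6981, -19.77). The perpendicularity gives JQ at right angles to HJ, so JQ runs at 130.9°; with |JQ| = 11.6, Q = (-6.897, -11.00). JQ ⟂ QD, so QD runs at 40.90°; with |QD| = 22.3, D = (9.959, 3.601). ∠QDU = 76.7° gives DU at -62.40° from the x-axis; with |DU| = 26.1, U = (22.05, -19.53). Then |AU| = |U − A| = 29.46.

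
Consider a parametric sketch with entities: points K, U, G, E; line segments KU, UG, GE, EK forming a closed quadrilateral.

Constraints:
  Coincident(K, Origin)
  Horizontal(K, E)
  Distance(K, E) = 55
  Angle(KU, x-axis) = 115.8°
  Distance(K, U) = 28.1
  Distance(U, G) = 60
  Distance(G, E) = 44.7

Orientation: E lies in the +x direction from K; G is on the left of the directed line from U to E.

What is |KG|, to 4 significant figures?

62.57

Checks: |UG| = 60.00 ✓; |GE| = 44.70 ✓.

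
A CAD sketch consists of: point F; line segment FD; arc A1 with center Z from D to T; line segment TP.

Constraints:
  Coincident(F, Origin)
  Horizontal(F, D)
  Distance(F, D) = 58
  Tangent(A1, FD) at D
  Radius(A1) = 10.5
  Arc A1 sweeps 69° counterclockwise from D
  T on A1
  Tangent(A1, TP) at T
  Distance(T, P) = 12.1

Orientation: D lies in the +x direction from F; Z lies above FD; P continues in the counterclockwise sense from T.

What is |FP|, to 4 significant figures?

74.36

On A1, D sits at bearing -90° from Z; a 69° counterclockwise sweep puts T at bearing -21°, so T = Z + 10.5·(cos -21°, sin -21°) = (67.80, 6.737). Since A1 is tangent to TP there, ZT ⟂ TP, so TP runs along (−sin -21°, cos -21°); with |TP| = 12.1, P = (72.14, 18.03). Then |FP| = |P − F| = 74.36.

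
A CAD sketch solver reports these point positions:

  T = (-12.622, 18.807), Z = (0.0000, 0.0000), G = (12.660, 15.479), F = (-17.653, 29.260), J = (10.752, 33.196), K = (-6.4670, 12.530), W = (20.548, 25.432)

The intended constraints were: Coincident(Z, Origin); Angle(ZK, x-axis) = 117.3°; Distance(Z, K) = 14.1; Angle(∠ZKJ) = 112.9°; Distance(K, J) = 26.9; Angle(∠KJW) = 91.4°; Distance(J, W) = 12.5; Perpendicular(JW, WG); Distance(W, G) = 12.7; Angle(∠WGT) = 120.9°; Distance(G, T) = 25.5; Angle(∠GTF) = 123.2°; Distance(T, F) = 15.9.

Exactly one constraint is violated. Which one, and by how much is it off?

Distance(T, F) = 15.9 — off by 4.30.

Z = (0.00, 0.00) ✓; ZK at 117.3° ✓; |ZK| = 14.10 ✓; ∠ZKJ = 112.9° ✓; |KJ| = 26.90 ✓; ∠KJW = 91.40° ✓; |JW| = 12.50 ✓; ∠(JW, WG) = 90.00° ✓; |WG| = 12.70 ✓; ∠WGT = 120.9° ✓; |GT| = 25.50 ✓; ∠GTF = 123.2° ✓; |TF| = 11.60 ✗.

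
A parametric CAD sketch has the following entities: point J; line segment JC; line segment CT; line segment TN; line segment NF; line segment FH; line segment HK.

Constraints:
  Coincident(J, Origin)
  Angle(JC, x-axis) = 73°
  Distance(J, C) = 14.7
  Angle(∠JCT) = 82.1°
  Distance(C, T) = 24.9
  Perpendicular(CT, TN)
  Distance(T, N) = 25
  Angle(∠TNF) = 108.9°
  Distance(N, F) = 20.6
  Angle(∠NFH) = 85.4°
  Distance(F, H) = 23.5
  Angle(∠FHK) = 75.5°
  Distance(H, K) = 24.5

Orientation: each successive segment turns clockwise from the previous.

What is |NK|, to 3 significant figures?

16.0

J is at the origin; JC runs at 73.0° with length 14.7, so C = (4.30, 14.1). ∠JCT = 82.1° gives CT at -24.9° from the x-axis; with |CT| = 24.9, T = (26.9, 3.57). CT ⟂ TN, so TN runs at -115°; with |TN| = 25.0, N = (16.4, -19.1). ∠TNF = 108.9° gives NF at 174° from the x-axis; with |NF| = 20.6, F = (-4.13, -16.9). ∠NFH = 85.4° gives FH at 79.4° from the x-axis; with |FH| = 23.5, H = (0.193, 6.15). ∠FHK = 75.5° gives HK at -25.1° from the x-axis; with |HK| = 24.5, K = (22.4, -4.24). Then |NK| = |K − N| = 16.0.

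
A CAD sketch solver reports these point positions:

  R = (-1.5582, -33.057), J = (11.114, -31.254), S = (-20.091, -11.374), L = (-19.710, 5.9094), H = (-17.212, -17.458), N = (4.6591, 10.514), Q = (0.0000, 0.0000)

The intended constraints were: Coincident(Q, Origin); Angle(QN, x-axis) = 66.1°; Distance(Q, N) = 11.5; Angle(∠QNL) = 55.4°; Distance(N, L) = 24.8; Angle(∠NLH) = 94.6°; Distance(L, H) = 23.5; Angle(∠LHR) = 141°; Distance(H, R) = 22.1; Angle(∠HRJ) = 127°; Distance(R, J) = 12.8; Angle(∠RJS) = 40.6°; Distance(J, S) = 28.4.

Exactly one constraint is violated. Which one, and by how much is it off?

Distance(J, S) = 28.4 — off by 8.60.

Q = (0.00, 0.00) ✓; QN at 66.10° ✓; |QN| = 11.50 ✓; ∠QNL = 55.40° ✓; |NL| = 24.80 ✓; ∠NLH = 94.60° ✓; |LH| = 23.50 ✓; ∠LHR = 141.0° ✓; |HR| = 22.10 ✓; ∠HRJ = 127.0° ✓; |RJ| = 12.80 ✓; ∠RJS = 40.60° ✓; |JS| = 37.00 ✗.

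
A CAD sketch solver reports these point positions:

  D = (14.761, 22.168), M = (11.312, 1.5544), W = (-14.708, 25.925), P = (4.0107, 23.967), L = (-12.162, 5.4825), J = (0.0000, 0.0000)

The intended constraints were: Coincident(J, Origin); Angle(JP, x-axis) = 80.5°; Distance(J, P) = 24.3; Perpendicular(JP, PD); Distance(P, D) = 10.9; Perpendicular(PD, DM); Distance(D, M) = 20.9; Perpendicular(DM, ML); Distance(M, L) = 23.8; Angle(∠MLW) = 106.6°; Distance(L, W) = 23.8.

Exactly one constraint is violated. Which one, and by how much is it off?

Distance(L, W) = 23.8 — off by 3.20.

J = (0.00, 0.00) ✓; JP at 80.50° ✓; |JP| = 24.30 ✓; ∠(JP, PD) = 90.00° ✓; |PD| = 10.90 ✓; ∠(PD, DM) = 90.00° ✓; |DM| = 20.90 ✓; ∠(DM, ML) = 90.00° ✓; |ML| = 23.80 ✓; ∠MLW = 106.6° ✓; |LW| = 20.60 ✗.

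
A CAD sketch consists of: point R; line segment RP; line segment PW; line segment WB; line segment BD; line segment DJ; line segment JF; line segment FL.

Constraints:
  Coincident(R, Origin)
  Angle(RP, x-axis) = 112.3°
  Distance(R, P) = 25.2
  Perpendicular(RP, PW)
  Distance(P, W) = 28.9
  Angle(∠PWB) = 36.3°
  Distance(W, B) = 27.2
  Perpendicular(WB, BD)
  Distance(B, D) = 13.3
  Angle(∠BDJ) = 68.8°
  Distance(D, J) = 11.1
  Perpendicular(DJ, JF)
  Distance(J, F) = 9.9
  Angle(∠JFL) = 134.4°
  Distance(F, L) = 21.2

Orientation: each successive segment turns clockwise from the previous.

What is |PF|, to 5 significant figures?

17.291

R is at the origin; RP runs at 112.3° with length 25.2, so P = (-9.5623, 23.315). RP is perpendicular to PW, so PW runs at 22.300°; with |PW| = 28.9, W = (17.176, 34.282). ∠PWB = 36.3° gives WB at -121.40° from the x-axis; with |WB| = 27.2, B = (3.0048, 11.065). The perpendicularity gives BD at right angles to WB, so BD runs at 148.60°; with |BD| = 13.3, D = (-8.3474, 17.994). ∠BDJ = 68.8° gives DJ at 37.400° from the x-axis; with |DJ| = 11.1, J = (0.47058, 24.736). The perpendicularity gives JF at right angles to DJ, so JF runs at -52.600°; with |JF| = 9.9, F = (6.4836, 16.872). Then |PF| = |F − P| = 17.291.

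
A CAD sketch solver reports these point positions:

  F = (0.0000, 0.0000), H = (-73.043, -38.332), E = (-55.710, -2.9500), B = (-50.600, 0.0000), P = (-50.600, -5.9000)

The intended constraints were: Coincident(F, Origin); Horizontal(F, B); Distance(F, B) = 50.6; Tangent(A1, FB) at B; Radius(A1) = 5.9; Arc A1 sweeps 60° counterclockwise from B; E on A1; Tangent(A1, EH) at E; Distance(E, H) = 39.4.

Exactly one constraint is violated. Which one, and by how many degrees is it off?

Tangent(A1, EH) at E — off by 3.90°.

F = (0.00, 0.00) ✓; F.y = 0.00, B.y = 0.00 ✓; |FB| = 50.60 ✓; ∠(PB, BF) = 90.00° ✓; |PB| = 5.900 ✓; bearing(P→E) − bearing(P→B) = 60.00° ✓; |PE| = 5.900 ✓; ∠(PE, EH) = 86.10° ✗; |EH| = 39.40 ✓.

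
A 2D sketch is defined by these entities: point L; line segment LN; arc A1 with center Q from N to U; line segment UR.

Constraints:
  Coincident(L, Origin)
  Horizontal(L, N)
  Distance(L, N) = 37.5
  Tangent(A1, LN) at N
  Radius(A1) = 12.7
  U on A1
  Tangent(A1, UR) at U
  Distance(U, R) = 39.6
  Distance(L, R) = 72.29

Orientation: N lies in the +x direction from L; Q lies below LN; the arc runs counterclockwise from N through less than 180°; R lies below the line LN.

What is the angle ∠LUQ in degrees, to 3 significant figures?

109°

L is at the origin; LN is horizontal with |LN| = 37.5 and N on the +x side, so N = (37.5, 0.00). Tangency of A1 to LN means the radius QN is perpendicular to LN, so Q = N + (0, -12.7) = (37.5, -12.7). Since QU ⟂ UR (tangency), |QR| = √(12.7² + 39.6²) = 41.6 regardless of where U sits on A1. So R lies on both circle(L, 72.29) and circle(Q, 41.6); the below-LN intersection is R = (49.8, -52.4). U is the foot of the tangent from R: U = (27.1, -20.0).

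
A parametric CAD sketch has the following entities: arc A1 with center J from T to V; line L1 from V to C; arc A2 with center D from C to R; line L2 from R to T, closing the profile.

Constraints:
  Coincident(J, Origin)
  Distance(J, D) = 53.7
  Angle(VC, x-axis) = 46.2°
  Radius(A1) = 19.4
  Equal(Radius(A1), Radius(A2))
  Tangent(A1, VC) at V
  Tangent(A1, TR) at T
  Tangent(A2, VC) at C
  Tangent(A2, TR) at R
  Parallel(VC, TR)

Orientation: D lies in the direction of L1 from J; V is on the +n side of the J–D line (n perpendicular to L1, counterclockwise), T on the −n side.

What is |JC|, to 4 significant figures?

57.10

The slot axis is L1's direction at 46.2°, so u = (cos 46.2°, sin 46.2°) = (0.6921, 0.7218) and n = (−sin 46.2°, cos 46.2°) = (-0.7218, 0.6921). J is at the origin and D lies 53.7 along u from J, so D = 53.7·u = (37.17, 38.76). Tangency of A1 to both parallel lines with radius 19.4 puts V and T at J ± 19.4·n: V = (-14.00, 13.43), T = (14.00, -13.43). Equal radii place C and R the same way about D: C = D + 19.4·n = (23.17, 52.19), R = D − 19.4·n = (51.17, 25.33). Then |JC| = |C − J| = 57.10.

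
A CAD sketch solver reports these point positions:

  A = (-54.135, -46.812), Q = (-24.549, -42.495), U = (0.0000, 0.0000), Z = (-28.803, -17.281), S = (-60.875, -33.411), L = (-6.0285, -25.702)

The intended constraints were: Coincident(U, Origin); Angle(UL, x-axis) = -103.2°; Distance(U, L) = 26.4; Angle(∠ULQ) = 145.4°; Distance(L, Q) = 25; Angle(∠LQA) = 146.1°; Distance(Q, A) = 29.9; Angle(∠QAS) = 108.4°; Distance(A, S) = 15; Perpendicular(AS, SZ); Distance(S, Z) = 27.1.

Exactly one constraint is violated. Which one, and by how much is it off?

Distance(S, Z) = 27.1 — off by 8.80.

U = (0.00, 0.00) ✓; UL at -103.2° ✓; |UL| = 26.40 ✓; ∠ULQ = 145.4° ✓; |LQ| = 25.00 ✓; ∠LQA = 146.1° ✓; |QA| = 29.90 ✓; ∠QAS = 108.4° ✓; |AS| = 15.00 ✓; ∠(AS, SZ) = 90.00° ✓; |SZ| = 35.90 ✗.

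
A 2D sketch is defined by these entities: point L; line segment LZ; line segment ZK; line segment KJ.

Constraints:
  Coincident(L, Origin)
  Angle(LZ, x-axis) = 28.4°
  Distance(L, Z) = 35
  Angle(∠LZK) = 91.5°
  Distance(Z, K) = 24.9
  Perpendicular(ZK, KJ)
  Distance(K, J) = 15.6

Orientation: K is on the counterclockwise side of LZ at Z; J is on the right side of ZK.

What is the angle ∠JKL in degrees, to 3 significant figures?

144°

L is at the origin; LZ runs at 28.4° with length 35.0, so Z = 35.0·(cos 28.4°, sin 28.4°) = (30.8, 16.6). ∠LZK = 91.5°, so ZK runs at 28.4° + (180° − 91.5°) = 117° from the x-axis; with |ZK| = 24.9, K = Z + 24.9·(cos 117°, sin 117°) = (19.5, 38.9). ZK ⟂ KJ; with |KJ| = 15.6 on the right of ZK, J = K + 15.6·(0.892, 0.452) = (33.4, 45.9). Then cos ∠JKL = KJ·KL / (|KJ||KL|), giving 144°.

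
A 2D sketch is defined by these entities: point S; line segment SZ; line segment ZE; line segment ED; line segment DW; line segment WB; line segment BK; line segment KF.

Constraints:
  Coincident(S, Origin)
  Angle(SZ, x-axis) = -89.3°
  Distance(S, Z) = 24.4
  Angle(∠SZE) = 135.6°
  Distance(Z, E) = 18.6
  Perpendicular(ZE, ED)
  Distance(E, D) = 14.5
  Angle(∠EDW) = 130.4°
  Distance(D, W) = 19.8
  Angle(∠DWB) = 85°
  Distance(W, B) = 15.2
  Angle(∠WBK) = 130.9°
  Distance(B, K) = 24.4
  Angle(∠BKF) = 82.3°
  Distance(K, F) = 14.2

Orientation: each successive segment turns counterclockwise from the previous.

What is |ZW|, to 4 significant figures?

27.56

ZE is perpendicular to ED, so ED runs at 45.10°; with |ED| = 14.5, D = (23.71, -27.26). ∠EDW = 130.4° gives DW at 94.70° from the x-axis; with |DW| = 19.8, W = (22.09, -7.523). Then |ZW| = |W − Z| = 27.56.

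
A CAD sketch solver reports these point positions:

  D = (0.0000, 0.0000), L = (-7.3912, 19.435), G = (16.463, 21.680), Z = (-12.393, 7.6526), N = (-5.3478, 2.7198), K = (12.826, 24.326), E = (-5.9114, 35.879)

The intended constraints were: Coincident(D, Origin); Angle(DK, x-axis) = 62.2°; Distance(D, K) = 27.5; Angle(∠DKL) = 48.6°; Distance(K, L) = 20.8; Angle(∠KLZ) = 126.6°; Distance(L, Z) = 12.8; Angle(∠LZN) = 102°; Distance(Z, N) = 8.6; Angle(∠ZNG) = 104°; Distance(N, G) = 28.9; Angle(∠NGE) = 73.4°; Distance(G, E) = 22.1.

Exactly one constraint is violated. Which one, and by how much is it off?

Distance(G, E) = 22.1 — off by 4.40.

D = (0.00, 0.00) ✓; DK at 62.20° ✓; |DK| = 27.50 ✓; ∠DKL = 48.60° ✓; |KL| = 20.80 ✓; ∠KLZ = 126.6° ✓; |LZ| = 12.80 ✓; ∠LZN = 102.0° ✓; |ZN| = 8.600 ✓; ∠ZNG = 104.0° ✓; |NG| = 28.90 ✓; ∠NGE = 73.40° ✓; |GE| = 26.50 ✗.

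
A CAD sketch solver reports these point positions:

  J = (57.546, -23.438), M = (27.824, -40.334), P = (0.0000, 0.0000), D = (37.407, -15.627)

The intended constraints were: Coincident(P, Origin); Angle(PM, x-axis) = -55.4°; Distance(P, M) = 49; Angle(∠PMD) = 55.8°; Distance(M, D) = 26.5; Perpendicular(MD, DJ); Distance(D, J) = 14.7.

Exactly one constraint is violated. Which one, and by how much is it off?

Distance(D, J) = 14.7 — off by 6.90.

P = (0.00, 0.00) ✓; PM at -55.40° ✓; |PM| = 49.00 ✓; ∠PMD = 55.80° ✓; |MD| = 26.50 ✓; ∠(MD, DJ) = 90.00° ✓; |DJ| = 21.60 ✗.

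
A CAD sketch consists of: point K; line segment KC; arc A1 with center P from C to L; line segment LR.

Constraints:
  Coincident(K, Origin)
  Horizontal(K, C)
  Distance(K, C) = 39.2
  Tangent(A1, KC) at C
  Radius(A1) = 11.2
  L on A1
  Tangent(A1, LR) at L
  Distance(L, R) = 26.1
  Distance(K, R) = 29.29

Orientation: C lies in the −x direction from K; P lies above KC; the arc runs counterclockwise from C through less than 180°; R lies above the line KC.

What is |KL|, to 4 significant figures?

30.56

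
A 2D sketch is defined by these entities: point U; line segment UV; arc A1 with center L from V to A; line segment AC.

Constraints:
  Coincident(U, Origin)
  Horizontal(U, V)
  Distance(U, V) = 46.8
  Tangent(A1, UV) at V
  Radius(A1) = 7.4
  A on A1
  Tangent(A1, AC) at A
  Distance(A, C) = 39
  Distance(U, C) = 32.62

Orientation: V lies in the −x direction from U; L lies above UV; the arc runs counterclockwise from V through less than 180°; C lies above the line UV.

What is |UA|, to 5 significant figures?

41.656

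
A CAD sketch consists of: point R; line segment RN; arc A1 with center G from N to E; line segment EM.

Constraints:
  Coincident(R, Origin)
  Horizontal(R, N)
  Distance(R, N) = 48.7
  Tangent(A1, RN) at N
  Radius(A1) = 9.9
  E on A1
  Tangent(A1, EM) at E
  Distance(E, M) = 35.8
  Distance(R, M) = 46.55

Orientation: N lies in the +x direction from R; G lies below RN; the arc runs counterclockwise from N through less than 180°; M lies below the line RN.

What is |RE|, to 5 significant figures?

40.050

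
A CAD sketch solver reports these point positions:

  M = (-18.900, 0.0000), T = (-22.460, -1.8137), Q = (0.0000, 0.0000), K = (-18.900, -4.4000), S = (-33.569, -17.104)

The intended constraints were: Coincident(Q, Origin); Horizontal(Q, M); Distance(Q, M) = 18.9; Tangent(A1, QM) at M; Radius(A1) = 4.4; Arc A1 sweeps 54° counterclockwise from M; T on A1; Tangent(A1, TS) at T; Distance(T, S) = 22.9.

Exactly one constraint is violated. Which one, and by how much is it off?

Distance(T, S) = 22.9 — off by 4.00.

Q = (0.00, 0.00) ✓; Q.y = 0.00, M.y = 0.00 ✓; |QM| = 18.90 ✓; ∠(KM, MQ) = 90.00° ✓; |KM| = 4.400 ✓; bearing(K→T) − bearing(K→M) = 54.00° ✓; |KT| = 4.400 ✓; ∠(KT, TS) = 90.00° ✓; |TS| = 18.90 ✗.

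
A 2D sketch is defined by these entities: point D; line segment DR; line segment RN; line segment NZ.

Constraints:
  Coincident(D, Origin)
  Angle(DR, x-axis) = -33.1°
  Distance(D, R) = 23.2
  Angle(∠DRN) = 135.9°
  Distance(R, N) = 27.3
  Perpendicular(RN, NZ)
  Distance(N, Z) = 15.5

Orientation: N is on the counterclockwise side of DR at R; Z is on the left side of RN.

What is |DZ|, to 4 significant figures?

43.97

∠DRN = 135.9°, so RN runs at -33.1° + (180° − 135.9°) = 11.00° from the x-axis; with |RN| = 27.3, N = R + 27.3·(cos 11.00°, sin 11.00°) = (46.23, -7.460). The perpendicularity gives NZ at right angles to RN; with |NZ| = 15.5 on the left of RN, Z = N + 15.5·(-0.1908, 0.9816) = (43.28, 7.755). Then |DZ| = |Z − D| = 43.97.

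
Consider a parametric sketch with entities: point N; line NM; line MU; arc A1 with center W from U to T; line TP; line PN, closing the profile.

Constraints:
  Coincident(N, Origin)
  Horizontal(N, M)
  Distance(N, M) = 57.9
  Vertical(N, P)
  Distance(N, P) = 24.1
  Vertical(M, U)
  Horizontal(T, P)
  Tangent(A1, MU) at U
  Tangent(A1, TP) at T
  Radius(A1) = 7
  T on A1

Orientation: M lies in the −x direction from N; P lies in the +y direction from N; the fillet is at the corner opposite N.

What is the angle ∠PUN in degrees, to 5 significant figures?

23.347°

The virtual corner opposite N is at (-57.900, 24.100). The tangent condition forces WU to be normal to MU and A1 meets TP tangentially, so WT is at right angles to TP, with radius 7.0, so the center W sits 7.0 in from both sides at W = (-50.900, 17.100). That places the tangent points at U = (-57.900, 17.100) on MU and T = (-50.900, 24.100) on TP. Then cos ∠PUN = UP·UN / (|UP||UN|), giving 23.347°.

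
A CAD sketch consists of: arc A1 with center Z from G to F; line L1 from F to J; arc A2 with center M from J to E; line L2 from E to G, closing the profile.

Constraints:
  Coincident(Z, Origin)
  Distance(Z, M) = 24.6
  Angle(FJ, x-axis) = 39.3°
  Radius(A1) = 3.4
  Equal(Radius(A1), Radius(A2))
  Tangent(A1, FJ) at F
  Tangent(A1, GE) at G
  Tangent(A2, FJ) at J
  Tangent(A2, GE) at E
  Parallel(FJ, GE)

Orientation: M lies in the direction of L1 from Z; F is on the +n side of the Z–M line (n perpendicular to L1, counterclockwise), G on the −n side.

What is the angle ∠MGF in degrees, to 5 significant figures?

82.131°

Z is at the origin and M lies 24.6 along u from Z, so M = 24.6·u = (19.036, 15.581). Tangency of A1 to both parallel lines with radius 3.4 puts F and G at Z ± 3.4·n: F = (-2.1535, 2.6311), G = (2.1535, -2.6311). Then cos ∠MGF = GM·GF / (|GM||GF|), giving 82.131°.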